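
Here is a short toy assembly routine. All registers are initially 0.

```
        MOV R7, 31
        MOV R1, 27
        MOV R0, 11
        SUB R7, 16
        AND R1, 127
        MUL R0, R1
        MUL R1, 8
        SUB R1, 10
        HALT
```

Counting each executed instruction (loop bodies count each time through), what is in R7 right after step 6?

after MOV R7, 31: R7=31
after MOV R1, 27: R1=27
after MOV R0, 11: R0=11
after SUB R7, 16: R7=31-16=15
after AND R1, 127: R1=27&127=27
after MUL R0, R1: R0=11*27=297
After step 6: R7 = 15.

15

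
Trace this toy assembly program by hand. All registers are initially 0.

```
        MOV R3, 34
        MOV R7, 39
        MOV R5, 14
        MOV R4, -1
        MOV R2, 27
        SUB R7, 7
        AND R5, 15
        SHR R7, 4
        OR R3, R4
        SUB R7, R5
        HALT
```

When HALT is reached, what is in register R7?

-12

R3=34
R7=39
R5=14
R4=-1
R2=27
R7=39-7=32
R5=14&15=14
R7=32>>4=2
R3=34|(-1)=-1
R7=2-14=-12
halt.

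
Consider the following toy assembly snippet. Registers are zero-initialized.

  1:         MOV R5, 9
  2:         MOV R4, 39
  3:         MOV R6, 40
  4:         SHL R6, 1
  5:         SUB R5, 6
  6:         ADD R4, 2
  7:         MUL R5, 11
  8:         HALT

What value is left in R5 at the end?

33

MOV R5, 9 → R5=9
MOV R4, 39 → R4=39
MOV R6, 40 → R6=40
SHL R6, 1 → R6=40<<1=80
SUB R5, 6 → R5=9-6=3
ADD R4, 2 → R4=39+2=41
MUL R5, 11 → R5=3*11=33
halt.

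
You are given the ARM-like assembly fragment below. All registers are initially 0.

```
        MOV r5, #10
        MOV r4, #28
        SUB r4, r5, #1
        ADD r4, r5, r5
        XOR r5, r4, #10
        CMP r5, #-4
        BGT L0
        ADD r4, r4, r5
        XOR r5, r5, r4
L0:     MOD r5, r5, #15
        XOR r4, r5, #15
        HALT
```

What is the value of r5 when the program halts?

after MOV r5, #10: r5=10
after MOV r4, #28: r4=28
after SUB r4, r5, #1: r4=10-1=9
after ADD r4, r5, r5: r4=10+10=20
after XOR r5, r4, #10: r5=20^10=30
CMP r5, #-4  (cmp 30,-4)
BGT L0: taken
after MOD r5, r5, #15: r5=30%15=0
after XOR r4, r5, #15: r4=0^15=15
halt.

0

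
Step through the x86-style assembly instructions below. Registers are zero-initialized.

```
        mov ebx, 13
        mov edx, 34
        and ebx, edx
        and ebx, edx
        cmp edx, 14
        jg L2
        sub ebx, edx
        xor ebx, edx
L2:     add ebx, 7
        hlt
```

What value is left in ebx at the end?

ebx=13
edx=34
ebx=13&34=0
ebx=0&34=0
cmp edx, 14  (cmp 34,14)
jg L2: taken
ebx=0+7=7
halt.

7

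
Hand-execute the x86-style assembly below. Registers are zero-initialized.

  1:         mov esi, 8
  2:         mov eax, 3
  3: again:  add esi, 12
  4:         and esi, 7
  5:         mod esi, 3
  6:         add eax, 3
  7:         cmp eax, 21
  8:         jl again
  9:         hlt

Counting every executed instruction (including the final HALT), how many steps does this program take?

39

after mov esi, 8: esi=8
after mov eax, 3: eax=3
after add esi, 12: esi=8+12=20
after and esi, 7: esi=20&7=4
after mod esi, 3: esi=4%3=1
after add eax, 3: eax=3+3=6
cmp eax, 21  (cmp 6,21)
jl again: taken
after add esi, 12: esi=1+12=13
after and esi, 7: esi=13&7=5
after mod esi, 3: esi=5%3=2
after add eax, 3: eax=6+3=9
cmp eax, 21  (cmp 9,21)
jl again: taken
after add esi, 12: esi=2+12=14
after and esi, 7: esi=14&7=6
after mod esi, 3: esi=6%3=0
after add eax, 3: eax=9+3=12
cmp eax, 21  (cmp 12,21)
jl again: taken
after add esi, 12: esi=0+12=12
after and esi, 7: esi=12&7=4
after mod esi, 3: esi=4%3=1
after add eax, 3: eax=12+3=15
cmp eax, 21  (cmp 15,21)
jl again: taken
after add esi, 12: esi=1+12=13
after and esi, 7: esi=13&7=5
after mod esi, 3: esi=5%3=2
after add eax, 3: eax=15+3=18
cmp eax, 21  (cmp 18,21)
jl again: taken
after add esi, 12: esi=2+12=14
after and esi, 7: esi=14&7=6
after mod esi, 3: esi=6%3=0
after add eax, 3: eax=18+3=21
cmp eax, 21  (cmp 21,21)
jl again: not taken
halt.
Total executed instructions: 39.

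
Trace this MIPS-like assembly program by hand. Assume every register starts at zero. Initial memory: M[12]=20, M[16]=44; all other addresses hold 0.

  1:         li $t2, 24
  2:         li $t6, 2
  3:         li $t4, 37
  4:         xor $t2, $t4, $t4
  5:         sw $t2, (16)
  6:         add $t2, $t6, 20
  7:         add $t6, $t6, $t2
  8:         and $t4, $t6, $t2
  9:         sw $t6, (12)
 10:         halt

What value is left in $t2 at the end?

li $t2, 24 → $t2=24
li $t6, 2 → $t6=2
li $t4, 37 → $t4=37
xor $t2, $t4, $t4 → $t2=37^37=0
sw $t2, (16) → M[16]=0
add $t2, $t6, 20 → $t2=2+20=22
add $t6, $t6, $t2 → $t6=2+22=24
and $t4, $t6, $t2 → $t4=24&22=16
sw $t6, (12) → M[12]=24
halt.

22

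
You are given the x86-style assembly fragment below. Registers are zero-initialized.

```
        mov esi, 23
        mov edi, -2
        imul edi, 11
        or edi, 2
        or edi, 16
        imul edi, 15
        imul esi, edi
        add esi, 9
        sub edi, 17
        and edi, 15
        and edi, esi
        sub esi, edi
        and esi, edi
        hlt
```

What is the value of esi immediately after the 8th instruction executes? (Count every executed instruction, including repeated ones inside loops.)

-2061

esi=23
edi=-2
edi=(-2)*11=-22
edi=(-22)|2=-22
edi=(-22)|16=-6
edi=(-6)*15=-90
esi=23*(-90)=-2070
esi=(-2070)+9=-2061
After step 8: esi = -2061.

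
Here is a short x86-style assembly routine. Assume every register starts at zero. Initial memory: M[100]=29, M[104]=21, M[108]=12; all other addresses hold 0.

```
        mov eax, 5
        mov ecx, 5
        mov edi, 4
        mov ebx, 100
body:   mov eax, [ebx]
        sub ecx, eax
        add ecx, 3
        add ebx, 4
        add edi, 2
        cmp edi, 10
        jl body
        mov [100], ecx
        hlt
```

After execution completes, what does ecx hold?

-48

mov eax, 5 → eax=5
mov ecx, 5 → ecx=5
mov edi, 4 → edi=4
mov ebx, 100 → ebx=100
mov eax, [ebx] → eax=M[100]=29
sub ecx, eax → ecx=5-29=-24
add ecx, 3 → ecx=(-24)+3=-21
add ebx, 4 → ebx=100+4=104
add edi, 2 → edi=4+2=6
cmp edi, 10  (cmp 6,10)
jl body: taken
mov eax, [ebx] → eax=M[104]=21
sub ecx, eax → ecx=(-21)-21=-42
add ecx, 3 → ecx=(-42)+3=-39
add ebx, 4 → ebx=104+4=108
add edi, 2 → edi=6+2=8
cmp edi, 10  (cmp 8,10)
jl body: taken
mov eax, [ebx] → eax=M[108]=12
sub ecx, eax → ecx=(-39)-12=-51
add ecx, 3 → ecx=(-51)+3=-48
add ebx, 4 → ebx=108+4=112
add edi, 2 → edi=8+2=10
cmp edi, 10  (cmp 10,10)
jl body: not taken
mov [100], ecx → M[100]=-48
halt.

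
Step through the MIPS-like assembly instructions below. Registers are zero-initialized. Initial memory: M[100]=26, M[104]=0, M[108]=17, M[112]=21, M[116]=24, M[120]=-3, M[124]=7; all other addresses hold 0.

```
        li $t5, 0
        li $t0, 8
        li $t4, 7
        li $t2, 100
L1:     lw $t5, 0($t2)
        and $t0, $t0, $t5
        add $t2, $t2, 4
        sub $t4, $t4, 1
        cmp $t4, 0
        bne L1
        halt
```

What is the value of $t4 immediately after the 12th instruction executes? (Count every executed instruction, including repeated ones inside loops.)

6

$t5=0
$t0=8
$t4=7
$t2=100
$t5=M[100]=26
$t0=8&26=8
$t2=100+4=104
$t4=7-1=6
cmp $t4, 0  (cmp 6,0)
bne L1: taken
$t5=M[104]=0
$t0=8&0=0
After step 12: $t4 = 6.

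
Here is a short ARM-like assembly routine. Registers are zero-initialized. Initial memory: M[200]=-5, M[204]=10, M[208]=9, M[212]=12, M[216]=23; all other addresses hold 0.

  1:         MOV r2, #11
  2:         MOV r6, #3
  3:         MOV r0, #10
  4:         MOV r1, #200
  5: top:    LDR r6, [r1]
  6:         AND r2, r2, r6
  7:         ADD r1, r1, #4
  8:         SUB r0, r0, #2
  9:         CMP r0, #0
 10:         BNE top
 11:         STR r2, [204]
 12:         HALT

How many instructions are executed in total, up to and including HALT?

after MOV r2, #11: r2=11
after MOV r6, #3: r6=3
after MOV r0, #10: r0=10
after MOV r1, #200: r1=200
after LDR r6, [r1]: r6=M[200]=-5
after AND r2, r2, r6: r2=11&(-5)=11
after ADD r1, r1, #4: r1=200+4=204
after SUB r0, r0, #2: r0=10-2=8
CMP r0, #0  (cmp 8,0)
BNE top: taken
after LDR r6, [r1]: r6=M[204]=10
after AND r2, r2, r6: r2=11&10=10
after ADD r1, r1, #4: r1=204+4=208
after SUB r0, r0, #2: r0=8-2=6
CMP r0, #0  (cmp 6,0)
BNE top: taken
after LDR r6, [r1]: r6=M[208]=9
after AND r2, r2, r6: r2=10&9=8
after ADD r1, r1, #4: r1=208+4=212
after SUB r0, r0, #2: r0=6-2=4
CMP r0, #0  (cmp 4,0)
BNE top: taken
after LDR r6, [r1]: r6=M[212]=12
after AND r2, r2, r6: r2=8&12=8
after ADD r1, r1, #4: r1=212+4=216
after SUB r0, r0, #2: r0=4-2=2
CMP r0, #0  (cmp 2,0)
BNE top: taken
after LDR r6, [r1]: r6=M[216]=23
after AND r2, r2, r6: r2=8&23=0
after ADD r1, r1, #4: r1=216+4=220
after SUB r0, r0, #2: r0=2-2=0
CMP r0, #0  (cmp 0,0)
BNE top: not taken
STR r2, [204] → M[204]=0
halt.
Total executed instructions: 36.

36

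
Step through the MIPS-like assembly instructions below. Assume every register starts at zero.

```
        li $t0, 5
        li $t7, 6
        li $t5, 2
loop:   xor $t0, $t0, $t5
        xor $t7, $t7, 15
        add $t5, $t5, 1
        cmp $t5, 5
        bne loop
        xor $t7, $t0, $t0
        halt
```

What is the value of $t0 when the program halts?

0

li $t0, 5 → $t0=5
li $t7, 6 → $t7=6
li $t5, 2 → $t5=2
xor $t0, $t0, $t5 → $t0=5^2=7
xor $t7, $t7, 15 → $t7=6^15=9
add $t5, $t5, 1 → $t5=2+1=3
cmp $t5, 5  (cmp 3,5)
bne loop: taken
xor $t0, $t0, $t5 → $t0=7^3=4
xor $t7, $t7, 15 → $t7=9^15=6
add $t5, $t5, 1 → $t5=3+1=4
cmp $t5, 5  (cmp 4,5)
bne loop: taken
xor $t0, $t0, $t5 → $t0=4^4=0
xor $t7, $t7, 15 → $t7=6^15=9
add $t5, $t5, 1 → $t5=4+1=5
cmp $t5, 5  (cmp 5,5)
bne loop: not taken
xor $t7, $t0, $t0 → $t7=0^0=0
halt.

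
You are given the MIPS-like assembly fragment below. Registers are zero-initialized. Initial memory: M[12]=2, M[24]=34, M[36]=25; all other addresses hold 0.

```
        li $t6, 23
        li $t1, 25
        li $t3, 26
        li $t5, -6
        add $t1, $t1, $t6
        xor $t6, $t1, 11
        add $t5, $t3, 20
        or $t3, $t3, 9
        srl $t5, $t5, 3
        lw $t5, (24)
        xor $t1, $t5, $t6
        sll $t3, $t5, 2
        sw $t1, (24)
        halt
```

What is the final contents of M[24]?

after li $t6, 23: $t6=23
after li $t1, 25: $t1=25
after li $t3, 26: $t3=26
after li $t5, -6: $t5=-6
after add $t1, $t1, $t6: $t1=25+23=48
after xor $t6, $t1, 11: $t6=48^11=59
after add $t5, $t3, 20: $t5=26+20=46
after or $t3, $t3, 9: $t3=26|9=27
after srl $t5, $t5, 3: $t5=46>>3=5
after lw $t5, (24): $t5=M[24]=34
after xor $t1, $t5, $t6: $t1=34^59=25
after sll $t3, $t5, 2: $t3=34<<2=136
sw $t1, (24) → M[24]=25
halt.

25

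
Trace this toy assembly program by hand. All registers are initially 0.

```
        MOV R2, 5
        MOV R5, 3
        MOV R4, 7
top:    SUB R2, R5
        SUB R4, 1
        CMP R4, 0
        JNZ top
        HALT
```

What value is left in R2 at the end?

MOV R2, 5 → R2=5
MOV R5, 3 → R5=3
MOV R4, 7 → R4=7
SUB R2, R5 → R2=5-3=2
SUB R4, 1 → R4=7-1=6
CMP R4, 0  (cmp 6,0)
JNZ top: taken
SUB R2, R5 → R2=2-3=-1
SUB R4, 1 → R4=6-1=5
CMP R4, 0  (cmp 5,0)
JNZ top: taken
SUB R2, R5 → R2=(-1)-3=-4
SUB R4, 1 → R4=5-1=4
CMP R4, 0  (cmp 4,0)
JNZ top: taken
SUB R2, R5 → R2=(-4)-3=-7
SUB R4, 1 → R4=4-1=3
CMP R4, 0  (cmp 3,0)
JNZ top: taken
SUB R2, R5 → R2=(-7)-3=-10
SUB R4, 1 → R4=3-1=2
CMP R4, 0  (cmp 2,0)
JNZ top: taken
SUB R2, R5 → R2=(-10)-3=-13
SUB R4, 1 → R4=2-1=1
CMP R4, 0  (cmp 1,0)
JNZ top: taken
SUB R2, R5 → R2=(-13)-3=-16
SUB R4, 1 → R4=1-1=0
CMP R4, 0  (cmp 0,0)
JNZ top: not taken
halt.

-16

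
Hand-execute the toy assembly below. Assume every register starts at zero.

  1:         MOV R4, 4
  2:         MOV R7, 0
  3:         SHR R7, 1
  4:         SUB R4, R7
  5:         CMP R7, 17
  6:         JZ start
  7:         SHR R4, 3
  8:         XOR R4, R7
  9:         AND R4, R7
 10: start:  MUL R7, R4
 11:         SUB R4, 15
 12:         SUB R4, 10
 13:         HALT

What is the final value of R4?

-25

after MOV R4, 4: R4=4
after MOV R7, 0: R7=0
after SHR R7, 1: R7=0>>1=0
after SUB R4, R7: R4=4-0=4
CMP R7, 17  (cmp 0,17)
JZ start: not taken
after SHR R4, 3: R4=4>>3=0
after XOR R4, R7: R4=0^0=0
after AND R4, R7: R4=0&0=0
after MUL R7, R4: R7=0*0=0
after SUB R4, 15: R4=0-15=-15
after SUB R4, 10: R4=(-15)-10=-25
halt.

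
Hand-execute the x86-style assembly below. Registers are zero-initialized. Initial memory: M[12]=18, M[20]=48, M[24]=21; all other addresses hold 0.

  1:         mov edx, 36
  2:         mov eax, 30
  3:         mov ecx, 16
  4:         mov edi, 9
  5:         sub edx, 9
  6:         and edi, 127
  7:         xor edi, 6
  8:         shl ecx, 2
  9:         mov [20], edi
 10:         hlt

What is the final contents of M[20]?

after mov edx, 36: edx=36
after mov eax, 30: eax=30
after mov ecx, 16: ecx=16
after mov edi, 9: edi=9
after sub edx, 9: edx=36-9=27
after and edi, 127: edi=9&127=9
after xor edi, 6: edi=9^6=15
after shl ecx, 2: ecx=16<<2=64
mov [20], edi → M[20]=15
halt.

15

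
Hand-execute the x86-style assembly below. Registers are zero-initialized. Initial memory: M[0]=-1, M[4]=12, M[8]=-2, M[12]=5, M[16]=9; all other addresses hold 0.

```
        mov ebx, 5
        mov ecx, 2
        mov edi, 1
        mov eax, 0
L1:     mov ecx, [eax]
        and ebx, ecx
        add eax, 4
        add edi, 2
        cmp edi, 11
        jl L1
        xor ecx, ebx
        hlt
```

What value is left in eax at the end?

20

after mov ebx, 5: ebx=5
after mov ecx, 2: ecx=2
after mov edi, 1: edi=1
after mov eax, 0: eax=0
after mov ecx, [eax]: ecx=M[0]=-1
after and ebx, ecx: ebx=5&(-1)=5
after add eax, 4: eax=0+4=4
after add edi, 2: edi=1+2=3
cmp edi, 11  (cmp 3,11)
jl L1: taken
after mov ecx, [eax]: ecx=M[4]=12
after and ebx, ecx: ebx=5&12=4
after add eax, 4: eax=4+4=8
after add edi, 2: edi=3+2=5
cmp edi, 11  (cmp 5,11)
jl L1: taken
after mov ecx, [eax]: ecx=M[8]=-2
after and ebx, ecx: ebx=4&(-2)=4
after add eax, 4: eax=8+4=12
after add edi, 2: edi=5+2=7
cmp edi, 11  (cmp 7,11)
jl L1: taken
after mov ecx, [eax]: ecx=M[12]=5
after and ebx, ecx: ebx=4&5=4
after add eax, 4: eax=12+4=16
after add edi, 2: edi=7+2=9
cmp edi, 11  (cmp 9,11)
jl L1: taken
after mov ecx, [eax]: ecx=M[16]=9
after and ebx, ecx: ebx=4&9=0
after add eax, 4: eax=16+4=20
after add edi, 2: edi=9+2=11
cmp edi, 11  (cmp 11,11)
jl L1: not taken
after xor ecx, ebx: ecx=9^0=9
halt.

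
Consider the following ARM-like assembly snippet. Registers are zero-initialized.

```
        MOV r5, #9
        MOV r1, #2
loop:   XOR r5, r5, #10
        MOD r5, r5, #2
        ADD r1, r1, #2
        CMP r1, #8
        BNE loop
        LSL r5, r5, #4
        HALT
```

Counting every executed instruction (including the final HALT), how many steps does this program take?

19

r5=9
r1=2
r5=9^10=3
r5=3%2=1
r1=2+2=4
CMP r1, #8  (cmp 4,8)
BNE loop: taken
r5=1^10=11
r5=11%2=1
r1=4+2=6
CMP r1, #8  (cmp 6,8)
BNE loop: taken
r5=1^10=11
r5=11%2=1
r1=6+2=8
CMP r1, #8  (cmp 8,8)
BNE loop: not taken
r5=1<<4=16
halt.
Total executed instructions: 19.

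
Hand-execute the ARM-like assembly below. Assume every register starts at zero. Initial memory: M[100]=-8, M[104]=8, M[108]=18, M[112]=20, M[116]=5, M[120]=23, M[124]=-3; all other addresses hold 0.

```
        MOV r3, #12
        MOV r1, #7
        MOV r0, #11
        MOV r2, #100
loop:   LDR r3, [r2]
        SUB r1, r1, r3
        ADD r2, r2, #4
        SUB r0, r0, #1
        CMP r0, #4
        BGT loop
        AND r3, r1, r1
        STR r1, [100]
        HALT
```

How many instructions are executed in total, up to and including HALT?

49

r3=12
r1=7
r0=11
r2=100
r3=M[100]=-8
r1=7-(-8)=15
r2=100+4=104
r0=11-1=10
CMP r0, #4  (cmp 10,4)
BGT loop: taken
r3=M[104]=8
r1=15-8=7
r2=104+4=108
r0=10-1=9
CMP r0, #4  (cmp 9,4)
BGT loop: taken
r3=M[108]=18
r1=7-18=-11
r2=108+4=112
r0=9-1=8
CMP r0, #4  (cmp 8,4)
BGT loop: taken
r3=M[112]=20
r1=(-11)-20=-31
r2=112+4=116
r0=8-1=7
CMP r0, #4  (cmp 7,4)
BGT loop: taken
r3=M[116]=5
r1=(-31)-5=-36
r2=116+4=120
r0=7-1=6
CMP r0, #4  (cmp 6,4)
BGT loop: taken
r3=M[120]=23
r1=(-36)-23=-59
r2=120+4=124
r0=6-1=5
CMP r0, #4  (cmp 5,4)
BGT loop: taken
r3=M[124]=-3
r1=(-59)-(-3)=-56
r2=124+4=128
r0=5-1=4
CMP r0, #4  (cmp 4,4)
BGT loop: not taken
r3=(-56)&(-56)=-56
STR r1, [100] → M[100]=-56
halt.
Total executed instructions: 49.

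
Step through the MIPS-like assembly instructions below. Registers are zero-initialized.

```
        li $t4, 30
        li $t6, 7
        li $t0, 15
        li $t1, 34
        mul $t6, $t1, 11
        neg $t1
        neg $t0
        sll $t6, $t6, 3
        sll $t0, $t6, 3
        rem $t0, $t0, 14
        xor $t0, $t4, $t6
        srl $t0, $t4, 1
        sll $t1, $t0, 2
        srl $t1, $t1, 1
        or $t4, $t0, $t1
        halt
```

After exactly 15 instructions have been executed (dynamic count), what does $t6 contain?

after li $t4, 30: $t4=30
after li $t6, 7: $t6=7
after li $t0, 15: $t0=15
after li $t1, 34: $t1=34
after mul $t6, $t1, 11: $t6=34*11=374
after neg $t1: $t1=-(34)=-34
after neg $t0: $t0=-(15)=-15
after sll $t6, $t6, 3: $t6=374<<3=2992
after sll $t0, $t6, 3: $t0=2992<<3=23936
after rem $t0, $t0, 14: $t0=23936%14=10
after xor $t0, $t4, $t6: $t0=30^2992=2990
after srl $t0, $t4, 1: $t0=30>>1=15
after sll $t1, $t0, 2: $t1=15<<2=60
after srl $t1, $t1, 1: $t1=60>>1=30
after or $t4, $t0, $t1: $t4=15|30=31
After step 15: $t6 = 2992.

2992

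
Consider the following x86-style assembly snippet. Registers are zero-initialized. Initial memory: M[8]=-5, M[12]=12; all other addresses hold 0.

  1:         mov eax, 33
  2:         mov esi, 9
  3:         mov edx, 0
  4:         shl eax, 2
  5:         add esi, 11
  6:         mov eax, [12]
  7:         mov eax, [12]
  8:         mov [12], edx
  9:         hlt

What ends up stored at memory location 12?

0

mov eax, 33 → eax=33
mov esi, 9 → esi=9
mov edx, 0 → edx=0
shl eax, 2 → eax=33<<2=132
add esi, 11 → esi=9+11=20
mov eax, [12] → eax=M[12]=12
mov eax, [12] → eax=M[12]=12
mov [12], edx → M[12]=0
halt.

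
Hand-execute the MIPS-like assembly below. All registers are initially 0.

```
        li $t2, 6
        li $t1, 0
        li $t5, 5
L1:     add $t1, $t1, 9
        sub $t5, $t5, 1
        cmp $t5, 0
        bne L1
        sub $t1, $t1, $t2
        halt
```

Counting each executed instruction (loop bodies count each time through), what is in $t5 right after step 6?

4

$t2=6
$t1=0
$t5=5
$t1=0+9=9
$t5=5-1=4
cmp $t5, 0  (cmp 4,0)
After step 6: $t5 = 4.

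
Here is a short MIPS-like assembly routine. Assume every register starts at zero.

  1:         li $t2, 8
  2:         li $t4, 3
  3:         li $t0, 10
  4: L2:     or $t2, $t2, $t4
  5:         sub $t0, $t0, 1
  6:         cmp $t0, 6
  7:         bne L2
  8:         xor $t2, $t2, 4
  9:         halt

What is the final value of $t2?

15

$t2=8
$t4=3
$t0=10
$t2=8|3=11
$t0=10-1=9
cmp $t0, 6  (cmp 9,6)
bne L2: taken
$t2=11|3=11
$t0=9-1=8
cmp $t0, 6  (cmp 8,6)
bne L2: taken
$t2=11|3=11
$t0=8-1=7
cmp $t0, 6  (cmp 7,6)
bne L2: taken
$t2=11|3=11
$t0=7-1=6
cmp $t0, 6  (cmp 6,6)
bne L2: not taken
$t2=11^4=15
halt.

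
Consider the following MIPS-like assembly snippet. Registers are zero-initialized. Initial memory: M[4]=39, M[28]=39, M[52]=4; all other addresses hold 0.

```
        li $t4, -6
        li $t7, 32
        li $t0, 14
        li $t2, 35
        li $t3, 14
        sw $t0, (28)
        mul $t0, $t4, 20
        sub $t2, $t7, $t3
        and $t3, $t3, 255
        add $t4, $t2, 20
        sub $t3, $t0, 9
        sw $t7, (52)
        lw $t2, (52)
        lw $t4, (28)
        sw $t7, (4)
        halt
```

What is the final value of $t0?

-120

li $t4, -6 → $t4=-6
li $t7, 32 → $t7=32
li $t0, 14 → $t0=14
li $t2, 35 → $t2=35
li $t3, 14 → $t3=14
sw $t0, (28) → M[28]=14
mul $t0, $t4, 20 → $t0=(-6)*20=-120
sub $t2, $t7, $t3 → $t2=32-14=18
and $t3, $t3, 255 → $t3=14&255=14
add $t4, $t2, 20 → $t4=18+20=38
sub $t3, $t0, 9 → $t3=(-120)-9=-129
sw $t7, (52) → M[52]=32
lw $t2, (52) → $t2=M[52]=32
lw $t4, (28) → $t4=M[28]=14
sw $t7, (4) → M[4]=32
halt.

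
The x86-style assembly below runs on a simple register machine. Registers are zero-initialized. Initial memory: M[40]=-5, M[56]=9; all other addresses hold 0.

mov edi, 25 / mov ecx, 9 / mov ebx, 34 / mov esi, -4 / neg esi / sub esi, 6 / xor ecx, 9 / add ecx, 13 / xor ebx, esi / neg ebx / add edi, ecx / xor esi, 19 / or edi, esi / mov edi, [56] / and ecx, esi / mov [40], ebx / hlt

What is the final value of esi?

after mov edi, 25: edi=25
after mov ecx, 9: ecx=9
after mov ebx, 34: ebx=34
after mov esi, -4: esi=-4
after neg esi: esi=-(-4)=4
after sub esi, 6: esi=4-6=-2
after xor ecx, 9: ecx=9^9=0
after add ecx, 13: ecx=0+13=13
after xor ebx, esi: ebx=34^(-2)=-36
after neg ebx: ebx=-(-36)=36
after add edi, ecx: edi=25+13=38
after xor esi, 19: esi=(-2)^19=-19
after or edi, esi: edi=38|(-19)=-17
after mov edi, [56]: edi=M[56]=9
after and ecx, esi: ecx=13&(-19)=13
mov [40], ebx → M[40]=36
halt.

-19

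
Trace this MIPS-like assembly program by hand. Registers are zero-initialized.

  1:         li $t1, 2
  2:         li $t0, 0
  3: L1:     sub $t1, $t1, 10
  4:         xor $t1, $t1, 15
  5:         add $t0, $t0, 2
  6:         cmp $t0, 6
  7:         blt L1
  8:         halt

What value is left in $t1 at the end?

li $t1, 2 → $t1=2
li $t0, 0 → $t0=0
sub $t1, $t1, 10 → $t1=2-10=-8
xor $t1, $t1, 15 → $t1=(-8)^15=-9
add $t0, $t0, 2 → $t0=0+2=2
cmp $t0, 6  (cmp 2,6)
blt L1: taken
sub $t1, $t1, 10 → $t1=(-9)-10=-19
xor $t1, $t1, 15 → $t1=(-19)^15=-30
add $t0, $t0, 2 → $t0=2+2=4
cmp $t0, 6  (cmp 4,6)
blt L1: taken
sub $t1, $t1, 10 → $t1=(-30)-10=-40
xor $t1, $t1, 15 → $t1=(-40)^15=-41
add $t0, $t0, 2 → $t0=4+2=6
cmp $t0, 6  (cmp 6,6)
blt L1: not taken
halt.

-41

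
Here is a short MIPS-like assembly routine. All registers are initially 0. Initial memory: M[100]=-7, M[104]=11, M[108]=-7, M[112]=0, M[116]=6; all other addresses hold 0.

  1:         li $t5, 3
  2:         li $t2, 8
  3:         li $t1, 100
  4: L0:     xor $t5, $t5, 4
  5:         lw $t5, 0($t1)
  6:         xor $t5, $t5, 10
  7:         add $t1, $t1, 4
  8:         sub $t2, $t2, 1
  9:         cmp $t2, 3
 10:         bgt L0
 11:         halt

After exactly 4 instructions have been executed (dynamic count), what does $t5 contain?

7

$t5=3
$t2=8
$t1=100
$t5=3^4=7
After step 4: $t5 = 7.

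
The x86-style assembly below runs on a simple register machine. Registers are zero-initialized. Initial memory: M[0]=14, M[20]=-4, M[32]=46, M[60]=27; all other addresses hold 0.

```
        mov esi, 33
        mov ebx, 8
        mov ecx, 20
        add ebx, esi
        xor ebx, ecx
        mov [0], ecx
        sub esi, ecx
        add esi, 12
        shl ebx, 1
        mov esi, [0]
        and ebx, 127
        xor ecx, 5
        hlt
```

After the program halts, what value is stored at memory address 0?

20

esi=33
ebx=8
ecx=20
ebx=8+33=41
ebx=41^20=61
mov [0], ecx → M[0]=20
esi=33-20=13
esi=13+12=25
ebx=61<<1=122
esi=M[0]=20
ebx=122&127=122
ecx=20^5=17
halt.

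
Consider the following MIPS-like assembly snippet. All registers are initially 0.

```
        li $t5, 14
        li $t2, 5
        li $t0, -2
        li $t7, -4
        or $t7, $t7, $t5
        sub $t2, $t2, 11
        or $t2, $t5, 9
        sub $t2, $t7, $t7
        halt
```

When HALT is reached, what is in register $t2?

0

li $t5, 14 → $t5=14
li $t2, 5 → $t2=5
li $t0, -2 → $t0=-2
li $t7, -4 → $t7=-4
or $t7, $t7, $t5 → $t7=(-4)|14=-2
sub $t2, $t2, 11 → $t2=5-11=-6
or $t2, $t5, 9 → $t2=14|9=15
sub $t2, $t7, $t7 → $t2=(-2)-(-2)=0
halt.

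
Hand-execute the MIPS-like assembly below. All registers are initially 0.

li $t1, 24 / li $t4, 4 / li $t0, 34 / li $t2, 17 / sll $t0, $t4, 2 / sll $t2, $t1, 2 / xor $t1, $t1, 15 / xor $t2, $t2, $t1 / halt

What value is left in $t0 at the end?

li $t1, 24 → $t1=24
li $t4, 4 → $t4=4
li $t0, 34 → $t0=34
li $t2, 17 → $t2=17
sll $t0, $t4, 2 → $t0=4<<2=16
sll $t2, $t1, 2 → $t2=24<<2=96
xor $t1, $t1, 15 → $t1=24^15=23
xor $t2, $t2, $t1 → $t2=96^23=119
halt.

16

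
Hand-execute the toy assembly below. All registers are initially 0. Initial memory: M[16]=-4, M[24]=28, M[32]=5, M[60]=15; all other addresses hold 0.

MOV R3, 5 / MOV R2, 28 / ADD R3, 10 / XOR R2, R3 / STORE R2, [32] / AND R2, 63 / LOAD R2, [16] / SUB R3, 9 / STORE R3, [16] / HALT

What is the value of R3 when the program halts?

R3=5
R2=28
R3=5+10=15
R2=28^15=19
STORE R2, [32] → M[32]=19
R2=19&63=19
R2=M[16]=-4
R3=15-9=6
STORE R3, [16] → M[16]=6
halt.

6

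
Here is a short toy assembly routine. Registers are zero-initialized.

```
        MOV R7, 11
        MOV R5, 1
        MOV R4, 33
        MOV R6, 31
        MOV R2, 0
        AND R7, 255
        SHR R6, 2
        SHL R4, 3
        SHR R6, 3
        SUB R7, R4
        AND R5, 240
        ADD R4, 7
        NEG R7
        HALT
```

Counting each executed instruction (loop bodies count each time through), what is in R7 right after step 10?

-253

R7=11
R5=1
R4=33
R6=31
R2=0
R7=11&255=11
R6=31>>2=7
R4=33<<3=264
R6=7>>3=0
R7=11-264=-253
After step 10: R7 = -253.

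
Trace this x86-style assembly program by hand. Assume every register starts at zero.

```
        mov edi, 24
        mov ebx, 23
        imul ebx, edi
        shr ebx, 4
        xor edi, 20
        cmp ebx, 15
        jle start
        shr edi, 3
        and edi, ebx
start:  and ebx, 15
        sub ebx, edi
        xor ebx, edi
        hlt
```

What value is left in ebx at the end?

edi=24
ebx=23
ebx=23*24=552
ebx=552>>4=34
edi=24^20=12
cmp ebx, 15  (cmp 34,15)
jle start: not taken
edi=12>>3=1
edi=1&34=0
ebx=34&15=2
ebx=2-0=2
ebx=2^0=2
halt.

2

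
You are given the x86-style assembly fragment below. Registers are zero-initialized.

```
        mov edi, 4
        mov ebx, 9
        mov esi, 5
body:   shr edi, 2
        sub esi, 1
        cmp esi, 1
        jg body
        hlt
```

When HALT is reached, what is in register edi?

0

after mov edi, 4: edi=4
after mov ebx, 9: ebx=9
after mov esi, 5: esi=5
after shr edi, 2: edi=4>>2=1
after sub esi, 1: esi=5-1=4
cmp esi, 1  (cmp 4,1)
jg body: taken
after shr edi, 2: edi=1>>2=0
after sub esi, 1: esi=4-1=3
cmp esi, 1  (cmp 3,1)
jg body: taken
after shr edi, 2: edi=0>>2=0
after sub esi, 1: esi=3-1=2
cmp esi, 1  (cmp 2,1)
jg body: taken
after shr edi, 2: edi=0>>2=0
after sub esi, 1: esi=2-1=1
cmp esi, 1  (cmp 1,1)
jg body: not taken
halt.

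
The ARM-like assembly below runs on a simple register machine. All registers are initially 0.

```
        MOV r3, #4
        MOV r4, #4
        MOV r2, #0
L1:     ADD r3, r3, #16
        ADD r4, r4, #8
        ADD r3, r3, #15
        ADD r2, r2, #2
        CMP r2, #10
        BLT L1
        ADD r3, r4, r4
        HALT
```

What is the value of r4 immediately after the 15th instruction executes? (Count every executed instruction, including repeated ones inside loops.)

20

r3=4
r4=4
r2=0
r3=4+16=20
r4=4+8=12
r3=20+15=35
r2=0+2=2
CMP r2, #10  (cmp 2,10)
BLT L1: taken
r3=35+16=51
r4=12+8=20
r3=51+15=66
r2=2+2=4
CMP r2, #10  (cmp 4,10)
BLT L1: taken
After step 15: r4 = 20.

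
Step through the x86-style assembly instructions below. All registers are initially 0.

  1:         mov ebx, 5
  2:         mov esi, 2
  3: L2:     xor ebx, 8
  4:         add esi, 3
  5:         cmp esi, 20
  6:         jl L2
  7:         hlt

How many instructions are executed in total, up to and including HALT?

mov ebx, 5 → ebx=5
mov esi, 2 → esi=2
xor ebx, 8 → ebx=5^8=13
add esi, 3 → esi=2+3=5
cmp esi, 20  (cmp 5,20)
jl L2: taken
xor ebx, 8 → ebx=13^8=5
add esi, 3 → esi=5+3=8
cmp esi, 20  (cmp 8,20)
jl L2: taken
xor ebx, 8 → ebx=5^8=13
add esi, 3 → esi=8+3=11
cmp esi, 20  (cmp 11,20)
jl L2: taken
xor ebx, 8 → ebx=13^8=5
add esi, 3 → esi=11+3=14
cmp esi, 20  (cmp 14,20)
jl L2: taken
xor ebx, 8 → ebx=5^8=13
add esi, 3 → esi=14+3=17
cmp esi, 20  (cmp 17,20)
jl L2: taken
xor ebx, 8 → ebx=13^8=5
add esi, 3 → esi=17+3=20
cmp esi, 20  (cmp 20,20)
jl L2: not taken
halt.
Total executed instructions: 27.

27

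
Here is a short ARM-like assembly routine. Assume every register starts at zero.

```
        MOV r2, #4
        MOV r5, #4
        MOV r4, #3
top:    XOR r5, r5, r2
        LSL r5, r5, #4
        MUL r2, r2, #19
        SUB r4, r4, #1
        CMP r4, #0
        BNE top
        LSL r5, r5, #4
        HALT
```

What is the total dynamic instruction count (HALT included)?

MOV r2, #4 → r2=4
MOV r5, #4 → r5=4
MOV r4, #3 → r4=3
XOR r5, r5, r2 → r5=4^4=0
LSL r5, r5, #4 → r5=0<<4=0
MUL r2, r2, #19 → r2=4*19=76
SUB r4, r4, #1 → r4=3-1=2
CMP r4, #0  (cmp 2,0)
BNE top: taken
XOR r5, r5, r2 → r5=0^76=76
LSL r5, r5, #4 → r5=76<<4=1216
MUL r2, r2, #19 → r2=76*19=1444
SUB r4, r4, #1 → r4=2-1=1
CMP r4, #0  (cmp 1,0)
BNE top: taken
XOR r5, r5, r2 → r5=1216^1444=356
LSL r5, r5, #4 → r5=356<<4=5696
MUL r2, r2, #19 → r2=1444*19=27436
SUB r4, r4, #1 → r4=1-1=0
CMP r4, #0  (cmp 0,0)
BNE top: not taken
LSL r5, r5, #4 → r5=5696<<4=91136
halt.
Total executed instructions: 23.

23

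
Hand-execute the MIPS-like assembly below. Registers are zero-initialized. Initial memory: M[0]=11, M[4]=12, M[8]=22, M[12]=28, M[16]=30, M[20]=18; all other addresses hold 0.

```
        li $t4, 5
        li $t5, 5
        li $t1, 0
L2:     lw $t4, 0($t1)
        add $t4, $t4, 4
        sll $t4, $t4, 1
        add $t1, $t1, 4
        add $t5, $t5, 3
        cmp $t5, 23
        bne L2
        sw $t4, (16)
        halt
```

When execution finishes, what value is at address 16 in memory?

li $t4, 5 → $t4=5
li $t5, 5 → $t5=5
li $t1, 0 → $t1=0
lw $t4, 0($t1) → $t4=M[0]=11
add $t4, $t4, 4 → $t4=11+4=15
sll $t4, $t4, 1 → $t4=15<<1=30
add $t1, $t1, 4 → $t1=0+4=4
add $t5, $t5, 3 → $t5=5+3=8
cmp $t5, 23  (cmp 8,23)
bne L2: taken
lw $t4, 0($t1) → $t4=M[4]=12
add $t4, $t4, 4 → $t4=12+4=16
sll $t4, $t4, 1 → $t4=16<<1=32
add $t1, $t1, 4 → $t1=4+4=8
add $t5, $t5, 3 → $t5=8+3=11
cmp $t5, 23  (cmp 11,23)
bne L2: taken
lw $t4, 0($t1) → $t4=M[8]=22
add $t4, $t4, 4 → $t4=22+4=26
sll $t4, $t4, 1 → $t4=26<<1=52
add $t1, $t1, 4 → $t1=8+4=12
add $t5, $t5, 3 → $t5=11+3=14
cmp $t5, 23  (cmp 14,23)
bne L2: taken
lw $t4, 0($t1) → $t4=M[12]=28
add $t4, $t4, 4 → $t4=28+4=32
sll $t4, $t4, 1 → $t4=32<<1=64
add $t1, $t1, 4 → $t1=12+4=16
add $t5, $t5, 3 → $t5=14+3=17
cmp $t5, 23  (cmp 17,23)
bne L2: taken
lw $t4, 0($t1) → $t4=M[16]=30
add $t4, $t4, 4 → $t4=30+4=34
sll $t4, $t4, 1 → $t4=34<<1=68
add $t1, $t1, 4 → $t1=16+4=20
add $t5, $t5, 3 → $t5=17+3=20
cmp $t5, 23  (cmp 20,23)
bne L2: taken
lw $t4, 0($t1) → $t4=M[20]=18
add $t4, $t4, 4 → $t4=18+4=22
sll $t4, $t4, 1 → $t4=22<<1=44
add $t1, $t1, 4 → $t1=20+4=24
add $t5, $t5, 3 → $t5=20+3=23
cmp $t5, 23  (cmp 23,23)
bne L2: not taken
sw $t4, (16) → M[16]=44
halt.

44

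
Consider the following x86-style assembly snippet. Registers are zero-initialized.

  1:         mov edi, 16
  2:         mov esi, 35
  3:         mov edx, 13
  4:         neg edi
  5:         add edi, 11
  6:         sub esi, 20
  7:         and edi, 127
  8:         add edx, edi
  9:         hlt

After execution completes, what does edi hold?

123

after mov edi, 16: edi=16
after mov esi, 35: esi=35
after mov edx, 13: edx=13
after neg edi: edi=-(16)=-16
after add edi, 11: edi=(-16)+11=-5
after sub esi, 20: esi=35-20=15
after and edi, 127: edi=(-5)&127=123
after add edx, edi: edx=13+123=136
halt.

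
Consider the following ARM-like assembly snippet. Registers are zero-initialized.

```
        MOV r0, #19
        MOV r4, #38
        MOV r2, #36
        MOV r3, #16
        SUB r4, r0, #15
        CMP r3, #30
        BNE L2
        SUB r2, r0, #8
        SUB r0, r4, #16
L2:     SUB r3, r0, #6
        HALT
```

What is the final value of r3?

r0=19
r4=38
r2=36
r3=16
r4=19-15=4
CMP r3, #30  (cmp 16,30)
BNE L2: taken
r3=19-6=13
halt.

13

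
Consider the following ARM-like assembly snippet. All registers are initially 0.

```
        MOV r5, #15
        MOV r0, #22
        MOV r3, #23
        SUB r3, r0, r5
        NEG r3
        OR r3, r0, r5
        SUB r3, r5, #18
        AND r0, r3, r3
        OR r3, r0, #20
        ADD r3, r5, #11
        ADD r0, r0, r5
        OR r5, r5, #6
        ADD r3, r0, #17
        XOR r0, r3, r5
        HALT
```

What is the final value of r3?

after MOV r5, #15: r5=15
after MOV r0, #22: r0=22
after MOV r3, #23: r3=23
after SUB r3, r0, r5: r3=22-15=7
after NEG r3: r3=-(7)=-7
after OR r3, r0, r5: r3=22|15=31
after SUB r3, r5, #18: r3=15-18=-3
after AND r0, r3, r3: r0=(-3)&(-3)=-3
after OR r3, r0, #20: r3=(-3)|20=-3
after ADD r3, r5, #11: r3=15+11=26
after ADD r0, r0, r5: r0=(-3)+15=12
after OR r5, r5, #6: r5=15|6=15
after ADD r3, r0, #17: r3=12+17=29
after XOR r0, r3, r5: r0=29^15=18
halt.

29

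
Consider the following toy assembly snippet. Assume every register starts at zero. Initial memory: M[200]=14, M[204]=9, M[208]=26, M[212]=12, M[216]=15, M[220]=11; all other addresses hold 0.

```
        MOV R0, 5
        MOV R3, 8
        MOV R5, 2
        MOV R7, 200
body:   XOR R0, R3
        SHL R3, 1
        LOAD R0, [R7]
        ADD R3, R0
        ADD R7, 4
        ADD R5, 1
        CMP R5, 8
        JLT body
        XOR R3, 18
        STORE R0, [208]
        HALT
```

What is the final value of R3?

1387

R0=5
R3=8
R5=2
R7=200
R0=5^8=13
R3=8<<1=16
R0=M[200]=14
R3=16+14=30
R7=200+4=204
R5=2+1=3
CMP R5, 8  (cmp 3,8)
JLT body: taken
R0=14^30=16
R3=30<<1=60
R0=M[204]=9
R3=60+9=69
R7=204+4=208
R5=3+1=4
CMP R5, 8  (cmp 4,8)
JLT body: taken
R0=9^69=76
R3=69<<1=138
R0=M[208]=26
R3=138+26=164
R7=208+4=212
R5=4+1=5
CMP R5, 8  (cmp 5,8)
JLT body: taken
R0=26^164=190
R3=164<<1=328
R0=M[212]=12
R3=328+12=340
R7=212+4=216
R5=5+1=6
CMP R5, 8  (cmp 6,8)
JLT body: taken
R0=12^340=344
R3=340<<1=680
R0=M[216]=15
R3=680+15=695
R7=216+4=220
R5=6+1=7
CMP R5, 8  (cmp 7,8)
JLT body: taken
R0=15^695=696
R3=695<<1=1390
R0=M[220]=11
R3=1390+11=1401
R7=220+4=224
R5=7+1=8
CMP R5, 8  (cmp 8,8)
JLT body: not taken
R3=1401^18=1387
STORE R0, [208] → M[208]=11
halt.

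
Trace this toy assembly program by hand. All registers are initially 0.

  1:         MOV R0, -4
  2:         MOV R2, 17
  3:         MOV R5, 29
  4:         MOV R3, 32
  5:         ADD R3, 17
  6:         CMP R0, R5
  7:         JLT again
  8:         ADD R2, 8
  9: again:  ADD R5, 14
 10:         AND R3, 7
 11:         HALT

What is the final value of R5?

R0=-4
R2=17
R5=29
R3=32
R3=32+17=49
CMP R0, R5  (cmp -4,29)
JLT again: taken
R5=29+14=43
R3=49&7=1
halt.

43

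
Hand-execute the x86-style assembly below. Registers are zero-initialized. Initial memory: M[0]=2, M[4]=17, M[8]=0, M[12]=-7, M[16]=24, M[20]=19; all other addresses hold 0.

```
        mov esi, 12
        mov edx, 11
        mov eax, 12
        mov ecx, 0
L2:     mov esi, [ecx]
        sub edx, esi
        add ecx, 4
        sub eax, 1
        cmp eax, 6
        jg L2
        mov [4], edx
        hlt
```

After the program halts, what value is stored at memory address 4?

-44

after mov esi, 12: esi=12
after mov edx, 11: edx=11
after mov eax, 12: eax=12
after mov ecx, 0: ecx=0
after mov esi, [ecx]: esi=M[0]=2
after sub edx, esi: edx=11-2=9
after add ecx, 4: ecx=0+4=4
after sub eax, 1: eax=12-1=11
cmp eax, 6  (cmp 11,6)
jg L2: taken
after mov esi, [ecx]: esi=M[4]=17
after sub edx, esi: edx=9-17=-8
after add ecx, 4: ecx=4+4=8
after sub eax, 1: eax=11-1=10
cmp eax, 6  (cmp 10,6)
jg L2: taken
after mov esi, [ecx]: esi=M[8]=0
after sub edx, esi: edx=(-8)-0=-8
after add ecx, 4: ecx=8+4=12
after sub eax, 1: eax=10-1=9
cmp eax, 6  (cmp 9,6)
jg L2: taken
after mov esi, [ecx]: esi=M[12]=-7
after sub edx, esi: edx=(-8)-(-7)=-1
after add ecx, 4: ecx=12+4=16
after sub eax, 1: eax=9-1=8
cmp eax, 6  (cmp 8,6)
jg L2: taken
after mov esi, [ecx]: esi=M[16]=24
after sub edx, esi: edx=(-1)-24=-25
after add ecx, 4: ecx=16+4=20
after sub eax, 1: eax=8-1=7
cmp eax, 6  (cmp 7,6)
jg L2: taken
after mov esi, [ecx]: esi=M[20]=19
after sub edx, esi: edx=(-25)-19=-44
after add ecx, 4: ecx=20+4=24
after sub eax, 1: eax=7-1=6
cmp eax, 6  (cmp 6,6)
jg L2: not taken
mov [4], edx → M[4]=-44
halt.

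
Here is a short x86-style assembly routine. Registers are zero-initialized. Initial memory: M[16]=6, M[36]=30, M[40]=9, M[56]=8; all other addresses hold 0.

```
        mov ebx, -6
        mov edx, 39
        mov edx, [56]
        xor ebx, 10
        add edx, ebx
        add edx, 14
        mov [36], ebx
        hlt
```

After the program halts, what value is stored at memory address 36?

mov ebx, -6 → ebx=-6
mov edx, 39 → edx=39
mov edx, [56] → edx=M[56]=8
xor ebx, 10 → ebx=(-6)^10=-16
add edx, ebx → edx=8+(-16)=-8
add edx, 14 → edx=(-8)+14=6
mov [36], ebx → M[36]=-16
halt.

-16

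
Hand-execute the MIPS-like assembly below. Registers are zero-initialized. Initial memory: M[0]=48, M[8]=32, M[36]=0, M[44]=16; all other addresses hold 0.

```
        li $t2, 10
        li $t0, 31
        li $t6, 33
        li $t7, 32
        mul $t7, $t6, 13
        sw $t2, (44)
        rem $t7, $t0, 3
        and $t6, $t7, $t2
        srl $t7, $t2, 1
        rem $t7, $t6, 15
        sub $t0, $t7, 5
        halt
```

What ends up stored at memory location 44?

li $t2, 10 → $t2=10
li $t0, 31 → $t0=31
li $t6, 33 → $t6=33
li $t7, 32 → $t7=32
mul $t7, $t6, 13 → $t7=33*13=429
sw $t2, (44) → M[44]=10
rem $t7, $t0, 3 → $t7=31%3=1
and $t6, $t7, $t2 → $t6=1&10=0
srl $t7, $t2, 1 → $t7=10>>1=5
rem $t7, $t6, 15 → $t7=0%15=0
sub $t0, $t7, 5 → $t0=0-5=-5
halt.

10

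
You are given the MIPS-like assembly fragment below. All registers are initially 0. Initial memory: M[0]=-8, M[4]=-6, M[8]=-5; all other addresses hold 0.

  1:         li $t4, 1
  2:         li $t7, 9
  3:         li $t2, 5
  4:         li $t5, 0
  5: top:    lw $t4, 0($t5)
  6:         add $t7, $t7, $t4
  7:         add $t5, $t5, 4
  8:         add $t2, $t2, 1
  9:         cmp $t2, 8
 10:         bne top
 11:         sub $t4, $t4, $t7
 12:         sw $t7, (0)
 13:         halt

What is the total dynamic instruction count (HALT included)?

25

$t4=1
$t7=9
$t2=5
$t5=0
$t4=M[0]=-8
$t7=9+(-8)=1
$t5=0+4=4
$t2=5+1=6
cmp $t2, 8  (cmp 6,8)
bne top: taken
$t4=M[4]=-6
$t7=1+(-6)=-5
$t5=4+4=8
$t2=6+1=7
cmp $t2, 8  (cmp 7,8)
bne top: taken
$t4=M[8]=-5
$t7=(-5)+(-5)=-10
$t5=8+4=12
$t2=7+1=8
cmp $t2, 8  (cmp 8,8)
bne top: not taken
$t4=(-5)-(-10)=5
sw $t7, (0) → M[0]=-10
halt.
Total executed instructions: 25.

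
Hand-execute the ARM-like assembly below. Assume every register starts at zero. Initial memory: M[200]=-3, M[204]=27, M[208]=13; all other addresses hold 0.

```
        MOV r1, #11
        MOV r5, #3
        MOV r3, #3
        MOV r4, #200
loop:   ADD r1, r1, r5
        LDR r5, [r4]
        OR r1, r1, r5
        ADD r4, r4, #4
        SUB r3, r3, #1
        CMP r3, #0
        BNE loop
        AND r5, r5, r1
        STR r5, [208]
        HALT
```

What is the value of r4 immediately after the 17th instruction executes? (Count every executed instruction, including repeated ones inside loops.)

208

after MOV r1, #11: r1=11
after MOV r5, #3: r5=3
after MOV r3, #3: r3=3
after MOV r4, #200: r4=200
after ADD r1, r1, r5: r1=11+3=14
after LDR r5, [r4]: r5=M[200]=-3
after OR r1, r1, r5: r1=14|(-3)=-1
after ADD r4, r4, #4: r4=200+4=204
after SUB r3, r3, #1: r3=3-1=2
CMP r3, #0  (cmp 2,0)
BNE loop: taken
after ADD r1, r1, r5: r1=(-1)+(-3)=-4
after LDR r5, [r4]: r5=M[204]=27
after OR r1, r1, r5: r1=(-4)|27=-1
after ADD r4, r4, #4: r4=204+4=208
after SUB r3, r3, #1: r3=2-1=1
CMP r3, #0  (cmp 1,0)
After step 17: r4 = 208.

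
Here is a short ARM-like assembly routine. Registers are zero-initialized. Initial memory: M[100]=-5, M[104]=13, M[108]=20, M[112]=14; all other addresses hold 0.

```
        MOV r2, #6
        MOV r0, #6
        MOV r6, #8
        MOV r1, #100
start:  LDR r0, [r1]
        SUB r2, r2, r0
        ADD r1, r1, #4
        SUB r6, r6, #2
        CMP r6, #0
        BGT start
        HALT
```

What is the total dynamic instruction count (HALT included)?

29

MOV r2, #6 → r2=6
MOV r0, #6 → r0=6
MOV r6, #8 → r6=8
MOV r1, #100 → r1=100
LDR r0, [r1] → r0=M[100]=-5
SUB r2, r2, r0 → r2=6-(-5)=11
ADD r1, r1, #4 → r1=100+4=104
SUB r6, r6, #2 → r6=8-2=6
CMP r6, #0  (cmp 6,0)
BGT start: taken
LDR r0, [r1] → r0=M[104]=13
SUB r2, r2, r0 → r2=11-13=-2
ADD r1, r1, #4 → r1=104+4=108
SUB r6, r6, #2 → r6=6-2=4
CMP r6, #0  (cmp 4,0)
BGT start: taken
LDR r0, [r1] → r0=M[108]=20
SUB r2, r2, r0 → r2=(-2)-20=-22
ADD r1, r1, #4 → r1=108+4=112
SUB r6, r6, #2 → r6=4-2=2
CMP r6, #0  (cmp 2,0)
BGT start: taken
LDR r0, [r1] → r0=M[112]=14
SUB r2, r2, r0 → r2=(-22)-14=-36
ADD r1, r1, #4 → r1=112+4=116
SUB r6, r6, #2 → r6=2-2=0
CMP r6, #0  (cmp 0,0)
BGT start: not taken
halt.
Total executed instructions: 29.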